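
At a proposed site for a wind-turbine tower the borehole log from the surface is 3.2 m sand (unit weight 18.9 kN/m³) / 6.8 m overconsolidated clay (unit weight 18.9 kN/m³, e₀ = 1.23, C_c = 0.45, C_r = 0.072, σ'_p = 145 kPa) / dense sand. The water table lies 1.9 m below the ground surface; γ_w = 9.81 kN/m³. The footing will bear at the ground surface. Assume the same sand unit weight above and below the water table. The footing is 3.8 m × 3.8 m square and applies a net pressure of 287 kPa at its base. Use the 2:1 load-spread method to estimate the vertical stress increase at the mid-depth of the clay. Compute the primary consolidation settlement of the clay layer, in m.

S_c ≈ 0.0379 m

Mid-depth of clay below the ground surface: z = 3.2 + 6.8/2 = 6.6 m.
Total vertical stress at mid-clay: σ_v = 18.9×3.2 + 18.9×3.4 = 124.74 kPa.
Pore pressure: u = 9.81×(6.6 − 1.9) = 46.107 kPa.
Initial effective stress: σ'_0 = σ_v − u = 124.74 − 46.107 = 78.633 kPa.
Stress increase at mid-clay by the 2:1 spreading method:
Δσ = qBL/((B+z)(L+z)) = 287×3.8×3.8/((3.8+6.6)(3.8+6.6)) = 38.316 kPa
Final effective stress: σ'_f = 78.633 + 38.316 = 116.95 kPa.
σ'_f = 116.95 ≤ σ'_p = 145 kPa, so the clay remains overconsolidated and only the recompression index applies:
S_c = C_r·H/(1+e₀)·log₁₀(σ'_f/σ'_0) = 0.072×6.8/2.23×log₁₀(116.95/78.633)
    = 0.21955 × 0.1724 = 0.03785 m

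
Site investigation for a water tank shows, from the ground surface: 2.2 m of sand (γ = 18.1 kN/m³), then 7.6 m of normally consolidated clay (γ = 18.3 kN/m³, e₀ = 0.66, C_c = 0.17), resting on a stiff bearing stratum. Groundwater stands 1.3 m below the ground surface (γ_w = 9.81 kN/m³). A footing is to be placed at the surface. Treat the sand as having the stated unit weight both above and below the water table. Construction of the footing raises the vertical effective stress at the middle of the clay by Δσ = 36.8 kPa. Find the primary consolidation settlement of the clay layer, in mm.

Mid-depth of clay below the ground surface: z = 2.2 + 7.6/2 = 6 m.
Total vertical stress at mid-clay: σ_v = 18.1×2.2 + 18.3×3.8 = 109.36 kPa.
Pore pressure: u = 9.81×(6 − 1.3) = 46.107 kPa.
Initial effective stress: σ'_0 = σ_v − u = 109.36 − 46.107 = 63.253 kPa.
Final effective stress: σ'_f = σ'_0 + Δσ = 63.253 + 36.8 = 100.05 kPa.
Normally consolidated clay, so the full stress increment lies on the virgin compression line:
S_c = C_c·H/(1+e₀)·log₁₀(σ'_f/σ'_0) = 0.17×7.6/(1+0.66)×log₁₀(100.05/63.253)
    = 0.77831 × 0.19914 = 0.155 m

S_c ≈ 155 mm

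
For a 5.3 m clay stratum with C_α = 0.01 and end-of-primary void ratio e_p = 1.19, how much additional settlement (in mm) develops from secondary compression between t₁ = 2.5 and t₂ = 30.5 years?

Secondary compression: S_s = C_α·H/(1+e_p)·log₁₀(t₂/t₁)
S_s = 0.01×5.3/(1+1.19)×log₁₀(30.5/2.5)
    = 0.0242 × 1.086 = 0.02629 m

S_s ≈ 26.3 mm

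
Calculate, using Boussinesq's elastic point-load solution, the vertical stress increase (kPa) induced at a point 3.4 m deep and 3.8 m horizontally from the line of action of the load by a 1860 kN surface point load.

Δσ_z ≈ 10.1 kPa

Boussinesq vertical stress below a point load on an elastic half-space:
Δσ_z = 3P/(2πz²) · [1 + (r/z)²]^(−5/2)
r/z = 3.8/3.4 = 1.1176; [1+(r/z)²]^(−5/2) = 0.13181.
Δσ_z = 3×1860/(2π×3.4²) × 0.13181 = 76.824 × 0.13181 = 10.13 kPa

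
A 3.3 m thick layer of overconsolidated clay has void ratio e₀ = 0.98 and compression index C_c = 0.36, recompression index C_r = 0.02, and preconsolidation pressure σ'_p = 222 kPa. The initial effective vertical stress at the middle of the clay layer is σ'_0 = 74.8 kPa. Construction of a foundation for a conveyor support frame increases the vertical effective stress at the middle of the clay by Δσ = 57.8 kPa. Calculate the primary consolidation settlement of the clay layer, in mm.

Final effective stress: σ'_f = 74.8 + 57.8 = 132.6 kPa.
σ'_f = 132.6 ≤ σ'_p = 222 kPa, so the clay remains overconsolidated and only the recompression index applies:
S_c = C_r·H/(1+e₀)·log₁₀(σ'_f/σ'_0) = 0.02×3.3/1.98×log₁₀(132.6/74.8)
    = 0.033334 × 0.24864 = 0.008288 m

S_c ≈ 8.29 mm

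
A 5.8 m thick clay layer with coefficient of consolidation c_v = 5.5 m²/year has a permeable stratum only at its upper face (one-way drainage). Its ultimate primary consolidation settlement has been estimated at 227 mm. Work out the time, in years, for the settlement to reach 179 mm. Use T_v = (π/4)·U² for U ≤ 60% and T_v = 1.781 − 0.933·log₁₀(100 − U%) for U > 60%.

t ≈ 3.33 years

Drainage path length: H_d = H = 5.8 m (single drainage).
U = S(t)/S_ult = 179/227 = 0.7885.
U > 60%: T_v = 1.781 − 0.933·log₁₀(100 − 78.855) = 0.54457.
t = T_v·H_d²/c_v = 0.54457×5.8²/5.5 = 3.331 years.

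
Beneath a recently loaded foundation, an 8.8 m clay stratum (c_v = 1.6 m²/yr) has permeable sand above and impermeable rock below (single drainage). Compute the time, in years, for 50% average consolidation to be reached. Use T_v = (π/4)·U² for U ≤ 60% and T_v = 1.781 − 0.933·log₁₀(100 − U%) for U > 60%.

Drainage path length: H_d = H = 8.8 m (single drainage).
U ≤ 60%: T_v = (π/4)·U² = (π/4)×0.5² = 0.19635.
t = T_v·H_d²/c_v = 0.19635×8.8²/1.6 = 9.503 years.

t ≈ 9.5 years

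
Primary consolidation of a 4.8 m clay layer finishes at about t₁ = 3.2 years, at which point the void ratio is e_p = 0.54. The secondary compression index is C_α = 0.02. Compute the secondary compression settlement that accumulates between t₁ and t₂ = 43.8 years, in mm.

S_s ≈ 70.8 mm

Secondary compression: S_s = C_α·H/(1+e_p)·log₁₀(t₂/t₁)
S_s = 0.02×4.8/(1+0.54)×log₁₀(43.8/3.2)
    = 0.06234 × 1.136 = 0.07084 m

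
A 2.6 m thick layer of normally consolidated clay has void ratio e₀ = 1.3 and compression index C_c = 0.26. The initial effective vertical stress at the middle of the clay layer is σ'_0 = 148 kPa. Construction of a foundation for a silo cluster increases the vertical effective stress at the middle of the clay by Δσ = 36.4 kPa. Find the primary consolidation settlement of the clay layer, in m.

Final effective stress: σ'_f = σ'_0 + Δσ = 148 + 36.4 = 184.4 kPa.
Normally consolidated clay, so the full stress increment lies on the virgin compression line:
S_c = C_c·H/(1+e₀)·log₁₀(σ'_f/σ'_0) = 0.26×2.6/(1+1.3)×log₁₀(184.4/148)
    = 0.29391 × 0.095499 = 0.02807 m

S_c ≈ 0.0281 m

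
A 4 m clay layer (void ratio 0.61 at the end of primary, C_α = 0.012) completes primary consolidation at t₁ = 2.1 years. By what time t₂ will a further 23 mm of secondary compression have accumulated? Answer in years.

t₂ ≈ 12.4 years

S_s = C_α·H/(1+e_p)·log₁₀(t₂/t₁) ⇒ log₁₀(t₂/t₁) = S_s·(1+e_p)/(C_α·H).
log₁₀(t₂/t₁) = 0.023 × (1+0.61) / (0.012×4) = 0.7715
t₂ = t₁ × 10^0.7715 = 2.1 × 5.908 = 12.41 years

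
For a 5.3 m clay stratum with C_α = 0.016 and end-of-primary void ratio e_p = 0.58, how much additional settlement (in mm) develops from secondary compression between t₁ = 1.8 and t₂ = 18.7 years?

S_s ≈ 54.6 mm

Secondary compression: S_s = C_α·H/(1+e_p)·log₁₀(t₂/t₁)
S_s = 0.016×5.3/(1+0.58)×log₁₀(18.7/1.8)
    = 0.05367 × 1.017 = 0.05456 m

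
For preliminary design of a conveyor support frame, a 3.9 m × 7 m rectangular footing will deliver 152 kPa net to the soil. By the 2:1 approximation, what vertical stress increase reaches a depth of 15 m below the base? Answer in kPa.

By the 2:1 method the load spreads at 1 horizontal : 2 vertical, so at depth z the loaded area has grown by z in each plan dimension:
Δσ = qBL/((B+z)(L+z)) = 152×3.9×7/((3.9+15)(7+15)) = 9.9798 kPa

Δσ_z ≈ 9.98 kPa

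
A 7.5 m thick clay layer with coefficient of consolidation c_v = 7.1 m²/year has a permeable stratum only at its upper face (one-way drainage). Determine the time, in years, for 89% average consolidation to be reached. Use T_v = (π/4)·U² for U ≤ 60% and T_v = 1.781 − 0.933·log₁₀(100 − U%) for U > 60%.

t ≈ 6.41 years

Drainage path length: H_d = H = 7.5 m (single drainage).
U > 60%: T_v = 1.781 − 0.933·log₁₀(100 − 89) = 0.80938.
t = T_v·H_d²/c_v = 0.80938×7.5²/7.1 = 6.412 years.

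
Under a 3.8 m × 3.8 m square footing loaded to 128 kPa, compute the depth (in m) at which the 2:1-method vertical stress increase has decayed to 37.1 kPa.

2:1 spreading — at depth z the loaded area has grown by z in each plan dimension:
qB²/(B+z)² = Δσ_z ⇒ z = B(√(q/Δσ_z) − 1) = 3.8×(√(128/37.1) − 1) = 3.258 m

z ≈ 3.26 m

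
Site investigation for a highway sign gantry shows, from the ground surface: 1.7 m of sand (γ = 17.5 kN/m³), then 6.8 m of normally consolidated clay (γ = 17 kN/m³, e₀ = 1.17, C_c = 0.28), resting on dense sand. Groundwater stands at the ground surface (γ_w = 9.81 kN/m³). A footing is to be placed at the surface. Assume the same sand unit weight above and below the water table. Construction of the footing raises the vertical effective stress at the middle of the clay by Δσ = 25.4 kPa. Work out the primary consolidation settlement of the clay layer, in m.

Mid-depth of clay below the ground surface: z = 1.7 + 6.8/2 = 5.1 m.
Total vertical stress at mid-clay: σ_v = 17.5×1.7 + 17×3.4 = 87.55 kPa.
Pore pressure: u = 9.81×(5.1 − 0) = 50.031 kPa.
Initial effective stress: σ'_0 = σ_v − u = 87.55 − 50.031 = 37.519 kPa.
Final effective stress: σ'_f = σ'_0 + Δσ = 37.519 + 25.4 = 62.919 kPa.
Normally consolidated clay, so the full stress increment lies on the virgin compression line:
S_c = C_c·H/(1+e₀)·log₁₀(σ'_f/σ'_0) = 0.28×6.8/(1+1.17)×log₁₀(62.919/37.519)
    = 0.87742 × 0.22453 = 0.197 m

S_c ≈ 0.197 m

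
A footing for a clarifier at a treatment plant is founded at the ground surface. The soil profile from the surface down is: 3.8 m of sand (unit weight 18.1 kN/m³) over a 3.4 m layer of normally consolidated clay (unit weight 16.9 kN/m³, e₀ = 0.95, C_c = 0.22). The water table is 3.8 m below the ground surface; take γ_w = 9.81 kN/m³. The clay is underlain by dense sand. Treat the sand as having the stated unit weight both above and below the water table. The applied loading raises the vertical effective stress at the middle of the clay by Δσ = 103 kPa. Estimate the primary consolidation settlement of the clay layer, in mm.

Mid-depth of clay below the ground surface: z = 3.8 + 3.4/2 = 5.5 m.
Total vertical stress at mid-clay: σ_v = 18.1×3.8 + 16.9×1.7 = 97.51 kPa.
Pore pressure: u = 9.81×(5.5 − 3.8) = 16.677 kPa.
Initial effective stress: σ'_0 = σ_v − u = 97.51 − 16.677 = 80.833 kPa.
Final effective stress: σ'_f = σ'_0 + Δσ = 80.833 + 103 = 183.83 kPa.
Normally consolidated clay, so the full stress increment lies on the virgin compression line:
S_c = C_c·H/(1+e₀)·log₁₀(σ'_f/σ'_0) = 0.22×3.4/(1+0.95)×log₁₀(183.83/80.833)
    = 0.38359 × 0.35683 = 0.1369 m

S_c ≈ 137 mm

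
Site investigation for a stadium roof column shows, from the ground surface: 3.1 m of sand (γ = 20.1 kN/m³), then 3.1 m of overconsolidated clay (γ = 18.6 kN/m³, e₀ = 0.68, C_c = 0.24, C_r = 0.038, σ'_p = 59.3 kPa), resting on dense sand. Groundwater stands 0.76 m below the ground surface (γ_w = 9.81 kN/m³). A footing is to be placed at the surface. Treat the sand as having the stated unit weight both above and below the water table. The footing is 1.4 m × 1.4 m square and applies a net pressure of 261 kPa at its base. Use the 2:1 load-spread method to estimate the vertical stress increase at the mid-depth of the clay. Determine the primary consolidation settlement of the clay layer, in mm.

S_c ≈ 26.8 mm

Mid-depth of clay below the ground surface: z = 3.1 + 3.1/2 = 4.65 m.
Total vertical stress at mid-clay: σ_v = 20.1×3.1 + 18.6×1.55 = 91.14 kPa.
Pore pressure: u = 9.81×(4.65 − 0.76) = 38.161 kPa.
Initial effective stress: σ'_0 = σ_v − u = 91.14 − 38.161 = 52.979 kPa.
Stress increase at mid-clay by the 2:1 spreading method:
Δσ = qBL/((B+z)(L+z)) = 261×1.4×1.4/((1.4+4.65)(1.4+4.65)) = 13.976 kPa
Final effective stress: σ'_f = 52.979 + 13.976 = 66.955 kPa.
σ'_f = 66.955 > σ'_p = 59.3 kPa, so the stress path crosses the preconsolidation pressure — recompression up to σ'_p, then virgin compression beyond:
S_c = H/(1+e₀)·[C_r·log₁₀(σ'_p/σ'_0) + C_c·log₁₀(σ'_f/σ'_p)]
    = 3.1/1.68 × [0.038×log₁₀(59.3/52.979) + 0.24×log₁₀(66.955/59.3)]
    = 1.8452 × [0.0018601 + 0.012655] = 0.02678 m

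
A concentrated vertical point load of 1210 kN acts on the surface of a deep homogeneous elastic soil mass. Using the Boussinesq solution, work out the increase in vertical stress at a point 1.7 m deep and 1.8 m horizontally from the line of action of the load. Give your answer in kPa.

Δσ_z ≈ 30.5 kPa

Boussinesq vertical stress below a point load on an elastic half-space:
Δσ_z = 3P/(2πz²) · [1 + (r/z)²]^(−5/2)
r/z = 1.8/1.7 = 1.0588; [1+(r/z)²]^(−5/2) = 0.15261.
Δσ_z = 3×1210/(2π×1.7²) × 0.15261 = 199.91 × 0.15261 = 30.51 kPa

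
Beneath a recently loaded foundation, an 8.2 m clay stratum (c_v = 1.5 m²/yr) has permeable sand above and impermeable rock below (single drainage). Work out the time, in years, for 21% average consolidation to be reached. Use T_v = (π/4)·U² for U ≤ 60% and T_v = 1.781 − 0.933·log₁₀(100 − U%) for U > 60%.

t ≈ 1.55 years

Drainage path length: H_d = H = 8.2 m (single drainage).
U ≤ 60%: T_v = (π/4)·U² = (π/4)×0.21² = 0.034636.
t = T_v·H_d²/c_v = 0.034636×8.2²/1.5 = 1.553 years.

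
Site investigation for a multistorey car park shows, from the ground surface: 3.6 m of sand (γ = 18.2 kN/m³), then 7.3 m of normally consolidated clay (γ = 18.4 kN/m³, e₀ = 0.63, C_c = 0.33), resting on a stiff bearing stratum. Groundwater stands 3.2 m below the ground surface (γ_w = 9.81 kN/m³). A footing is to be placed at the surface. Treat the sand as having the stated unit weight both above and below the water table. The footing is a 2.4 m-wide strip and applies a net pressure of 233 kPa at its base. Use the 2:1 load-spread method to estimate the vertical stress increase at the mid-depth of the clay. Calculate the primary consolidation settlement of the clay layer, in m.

Mid-depth of clay below the ground surface: z = 3.6 + 7.3/2 = 7.25 m.
Total vertical stress at mid-clay: σ_v = 18.2×3.6 + 18.4×3.65 = 132.68 kPa.
Pore pressure: u = 9.81×(7.25 − 3.2) = 39.73 kPa.
Initial effective stress: σ'_0 = σ_v − u = 132.68 − 39.73 = 92.95 kPa.
Stress increase at mid-clay by the 2:1 spreading method:
Δσ = qB/(B+z) = 233×2.4/(2.4+7.25) = 57.948 kPa
Final effective stress: σ'_f = σ'_0 + Δσ = 92.95 + 57.948 = 150.9 kPa.
Normally consolidated clay, so the full stress increment lies on the virgin compression line:
S_c = C_c·H/(1+e₀)·log₁₀(σ'_f/σ'_0) = 0.33×7.3/(1+0.63)×log₁₀(150.9/92.95)
    = 1.4779 × 0.21044 = 0.311 m

S_c ≈ 0.311 m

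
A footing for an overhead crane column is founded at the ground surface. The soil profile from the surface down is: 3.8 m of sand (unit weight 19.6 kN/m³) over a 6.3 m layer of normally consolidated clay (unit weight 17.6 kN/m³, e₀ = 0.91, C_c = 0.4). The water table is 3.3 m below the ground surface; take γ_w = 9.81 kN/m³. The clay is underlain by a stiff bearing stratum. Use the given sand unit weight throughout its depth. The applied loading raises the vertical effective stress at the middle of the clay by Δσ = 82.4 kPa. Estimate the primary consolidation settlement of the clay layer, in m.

Mid-depth of clay below the ground surface: z = 3.8 + 6.3/2 = 6.95 m.
Total vertical stress at mid-clay: σ_v = 19.6×3.8 + 17.6×3.15 = 129.92 kPa.
Pore pressure: u = 9.81×(6.95 − 3.3) = 35.806 kPa.
Initial effective stress: σ'_0 = σ_v − u = 129.92 − 35.806 = 94.114 kPa.
Final effective stress: σ'_f = σ'_0 + Δσ = 94.114 + 82.4 = 176.51 kPa.
Normally consolidated clay, so the full stress increment lies on the virgin compression line:
S_c = C_c·H/(1+e₀)·log₁₀(σ'_f/σ'_0) = 0.4×6.3/(1+0.91)×log₁₀(176.51/94.114)
    = 1.3194 × 0.27312 = 0.3604 m

S_c ≈ 0.36 m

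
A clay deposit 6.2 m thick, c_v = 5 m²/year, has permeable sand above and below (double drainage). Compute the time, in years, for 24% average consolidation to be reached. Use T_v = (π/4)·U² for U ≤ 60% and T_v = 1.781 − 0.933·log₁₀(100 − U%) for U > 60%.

Drainage path length: H_d = H/2 = 3.1 m (double drainage).
U ≤ 60%: T_v = (π/4)·U² = (π/4)×0.24² = 0.045239.
t = T_v·H_d²/c_v = 0.045239×3.1²/5 = 0.08695 years.

t ≈ 0.0869 years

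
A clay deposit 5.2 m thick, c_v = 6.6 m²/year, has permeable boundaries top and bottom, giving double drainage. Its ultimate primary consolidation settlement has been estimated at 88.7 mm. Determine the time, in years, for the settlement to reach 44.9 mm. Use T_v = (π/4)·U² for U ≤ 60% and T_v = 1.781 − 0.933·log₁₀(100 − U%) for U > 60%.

Drainage path length: H_d = H/2 = 2.6 m (double drainage).
U = S(t)/S_ult = 44.9/88.7 = 0.5062.
U ≤ 60%: T_v = (π/4)·U² = (π/4)×0.5062² = 0.20125.
t = T_v·H_d²/c_v = 0.20125×2.6²/6.6 = 0.2061 years.

t ≈ 0.206 years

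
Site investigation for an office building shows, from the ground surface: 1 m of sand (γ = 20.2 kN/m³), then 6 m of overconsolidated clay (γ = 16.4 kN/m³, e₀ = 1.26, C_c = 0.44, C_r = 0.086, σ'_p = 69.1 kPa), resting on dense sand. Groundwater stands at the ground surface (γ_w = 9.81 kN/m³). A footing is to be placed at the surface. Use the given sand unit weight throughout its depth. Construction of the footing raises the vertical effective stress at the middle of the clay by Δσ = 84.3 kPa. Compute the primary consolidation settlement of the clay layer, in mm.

Mid-depth of clay below the ground surface: z = 1 + 6/2 = 4 m.
Total vertical stress at mid-clay: σ_v = 20.2×1 + 16.4×3 = 69.4 kPa.
Pore pressure: u = 9.81×(4 − 0) = 39.24 kPa.
Initial effective stress: σ'_0 = σ_v − u = 69.4 − 39.24 = 30.16 kPa.
Final effective stress: σ'_f = 30.16 + 84.3 = 114.46 kPa.
σ'_f = 114.46 > σ'_p = 69.1 kPa, so the stress path crosses the preconsolidation pressure — recompression up to σ'_p, then virgin compression beyond:
S_c = H/(1+e₀)·[C_r·log₁₀(σ'_p/σ'_0) + C_c·log₁₀(σ'_f/σ'_p)]
    = 6/2.26 × [0.086×log₁₀(69.1/30.16) + 0.44×log₁₀(114.46/69.1)]
    = 2.6549 × [0.030964 + 0.096437] = 0.3382 m

S_c ≈ 338 mm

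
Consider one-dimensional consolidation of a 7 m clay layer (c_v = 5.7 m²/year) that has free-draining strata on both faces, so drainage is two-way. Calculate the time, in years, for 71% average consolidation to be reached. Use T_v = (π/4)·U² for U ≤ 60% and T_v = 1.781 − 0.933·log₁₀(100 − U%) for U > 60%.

t ≈ 0.895 years

Drainage path length: H_d = H/2 = 3.5 m (double drainage).
U > 60%: T_v = 1.781 − 0.933·log₁₀(100 − 71) = 0.41658.
t = T_v·H_d²/c_v = 0.41658×3.5²/5.7 = 0.8953 years.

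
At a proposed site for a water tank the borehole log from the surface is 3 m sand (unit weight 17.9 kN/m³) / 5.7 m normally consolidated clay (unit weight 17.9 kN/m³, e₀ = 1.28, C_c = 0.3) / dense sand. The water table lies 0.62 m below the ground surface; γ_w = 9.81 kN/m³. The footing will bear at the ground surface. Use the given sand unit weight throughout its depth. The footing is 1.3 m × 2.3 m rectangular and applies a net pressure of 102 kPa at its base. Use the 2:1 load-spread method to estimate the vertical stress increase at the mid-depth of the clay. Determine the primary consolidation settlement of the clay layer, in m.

Mid-depth of clay below the ground surface: z = 3 + 5.7/2 = 5.85 m.
Total vertical stress at mid-clay: σ_v = 17.9×3 + 17.9×2.85 = 104.72 kPa.
Pore pressure: u = 9.81×(5.85 − 0.62) = 51.306 kPa.
Initial effective stress: σ'_0 = σ_v − u = 104.72 − 51.306 = 53.414 kPa.
Stress increase at mid-clay by the 2:1 spreading method:
Δσ = qBL/((B+z)(L+z)) = 102×1.3×2.3/((1.3+5.85)(2.3+5.85)) = 5.2337 kPa
Final effective stress: σ'_f = σ'_0 + Δσ = 53.414 + 5.2337 = 58.648 kPa.
Normally consolidated clay, so the full stress increment lies on the virgin compression line:
S_c = C_c·H/(1+e₀)·log₁₀(σ'_f/σ'_0) = 0.3×5.7/(1+1.28)×log₁₀(58.648/53.414)
    = 0.75 × 0.040598 = 0.03045 m

S_c ≈ 0.0304 m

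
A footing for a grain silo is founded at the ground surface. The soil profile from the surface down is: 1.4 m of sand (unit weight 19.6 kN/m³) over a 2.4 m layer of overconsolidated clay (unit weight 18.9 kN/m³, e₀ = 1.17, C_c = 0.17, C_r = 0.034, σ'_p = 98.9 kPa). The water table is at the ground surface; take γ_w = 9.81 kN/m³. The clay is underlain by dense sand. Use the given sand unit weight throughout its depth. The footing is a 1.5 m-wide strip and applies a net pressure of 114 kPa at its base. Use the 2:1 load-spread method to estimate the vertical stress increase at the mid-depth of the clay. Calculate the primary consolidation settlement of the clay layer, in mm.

S_c ≈ 16.2 mm

Mid-depth of clay below the ground surface: z = 1.4 + 2.4/2 = 2.6 m.
Total vertical stress at mid-clay: σ_v = 19.6×1.4 + 18.9×1.2 = 50.12 kPa.
Pore pressure: u = 9.81×(2.6 − 0) = 25.506 kPa.
Initial effective stress: σ'_0 = σ_v − u = 50.12 − 25.506 = 24.614 kPa.
Stress increase at mid-clay by the 2:1 spreading method:
Δσ = qB/(B+z) = 114×1.5/(1.5+2.6) = 41.707 kPa
Final effective stress: σ'_f = 24.614 + 41.707 = 66.321 kPa.
σ'_f = 66.321 ≤ σ'_p = 98.9 kPa, so the clay remains overconsolidated and only the recompression index applies:
S_c = C_r·H/(1+e₀)·log₁₀(σ'_f/σ'_0) = 0.034×2.4/2.17×log₁₀(66.321/24.614)
    = 0.037604 × 0.43047 = 0.01619 m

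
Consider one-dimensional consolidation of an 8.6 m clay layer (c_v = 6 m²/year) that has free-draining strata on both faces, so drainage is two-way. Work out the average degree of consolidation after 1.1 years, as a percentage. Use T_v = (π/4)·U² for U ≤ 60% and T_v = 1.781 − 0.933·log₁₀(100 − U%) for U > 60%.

Drainage path length: H_d = H/2 = 4.3 m (double drainage).
T_v = c_v·t/H_d² = 6×1.1/4.3² = 0.35695.
T_v = 0.35695 corresponds to the U > 60% branch:
U = 1 − 10^((1.781 − T_v)/0.933)/100 = 0.664

U ≈ 66.4 %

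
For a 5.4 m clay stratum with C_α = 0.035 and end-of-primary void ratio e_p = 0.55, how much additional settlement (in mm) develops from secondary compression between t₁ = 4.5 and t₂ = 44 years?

Secondary compression: S_s = C_α·H/(1+e_p)·log₁₀(t₂/t₁)
S_s = 0.035×5.4/(1+0.55)×log₁₀(44/4.5)
    = 0.1219 × 0.9902 = 0.1207 m

S_s ≈ 121 mm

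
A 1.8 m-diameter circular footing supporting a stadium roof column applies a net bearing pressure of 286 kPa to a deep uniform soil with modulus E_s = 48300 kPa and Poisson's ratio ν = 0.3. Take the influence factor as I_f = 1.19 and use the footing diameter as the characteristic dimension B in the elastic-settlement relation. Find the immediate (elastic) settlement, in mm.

S_e ≈ 11.5 mm

Immediate (elastic) settlement: S_e = q·B·(1−ν²)/E_s · I_f.
S_e = 286 × 1.8 × (1 − 0.3²) / 48300 × 1.19
    = 286 × 1.8 × 0.91 / 48300 × 1.19
    = 0.01154 m = 11.54 mm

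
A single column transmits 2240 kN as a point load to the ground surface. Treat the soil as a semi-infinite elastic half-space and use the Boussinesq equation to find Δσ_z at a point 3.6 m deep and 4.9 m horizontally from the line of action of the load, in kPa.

Δσ_z ≈ 6 kPa

Boussinesq vertical stress below a point load on an elastic half-space:
Δσ_z = 3P/(2πz²) · [1 + (r/z)²]^(−5/2)
r/z = 4.9/3.6 = 1.3611; [1+(r/z)²]^(−5/2) = 0.072759.
Δσ_z = 3×2240/(2π×3.6²) × 0.072759 = 82.525 × 0.072759 = 6.004 kPa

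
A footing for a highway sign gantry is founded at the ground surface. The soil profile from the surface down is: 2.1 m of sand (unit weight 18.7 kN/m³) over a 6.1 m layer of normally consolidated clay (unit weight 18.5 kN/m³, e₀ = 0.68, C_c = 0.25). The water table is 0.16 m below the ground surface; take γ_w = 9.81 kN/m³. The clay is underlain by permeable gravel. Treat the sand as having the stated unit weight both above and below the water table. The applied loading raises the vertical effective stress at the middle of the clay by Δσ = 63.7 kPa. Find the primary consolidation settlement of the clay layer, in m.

Mid-depth of clay below the ground surface: z = 2.1 + 6.1/2 = 5.15 m.
Total vertical stress at mid-clay: σ_v = 18.7×2.1 + 18.5×3.05 = 95.695 kPa.
Pore pressure: u = 9.81×(5.15 − 0.16) = 48.952 kPa.
Initial effective stress: σ'_0 = σ_v − u = 95.695 − 48.952 = 46.743 kPa.
Final effective stress: σ'_f = σ'_0 + Δσ = 46.743 + 63.7 = 110.44 kPa.
Normally consolidated clay, so the full stress increment lies on the virgin compression line:
S_c = C_c·H/(1+e₀)·log₁₀(σ'_f/σ'_0) = 0.25×6.1/(1+0.68)×log₁₀(110.44/46.743)
    = 0.90774 × 0.37341 = 0.339 m

S_c ≈ 0.339 m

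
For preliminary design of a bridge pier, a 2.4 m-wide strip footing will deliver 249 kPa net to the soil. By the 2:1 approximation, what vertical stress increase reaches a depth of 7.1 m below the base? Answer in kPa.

Δσ_z ≈ 62.9 kPa

By the 2:1 method the load spreads at 1 horizontal : 2 vertical, so at depth z the loaded area has grown by z in each plan dimension:
Δσ = qB/(B+z) = 249×2.4/(2.4+7.1) = 62.905 kPa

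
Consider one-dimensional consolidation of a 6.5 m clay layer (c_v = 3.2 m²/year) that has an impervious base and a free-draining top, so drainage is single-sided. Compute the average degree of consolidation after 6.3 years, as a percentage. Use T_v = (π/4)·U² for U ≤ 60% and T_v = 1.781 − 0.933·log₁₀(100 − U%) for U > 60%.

U ≈ 75 %

Drainage path length: H_d = H = 6.5 m (single drainage).
T_v = c_v·t/H_d² = 3.2×6.3/6.5² = 0.47716.
T_v = 0.47716 corresponds to the U > 60% branch:
U = 1 − 10^((1.781 − T_v)/0.933)/100 = 0.7503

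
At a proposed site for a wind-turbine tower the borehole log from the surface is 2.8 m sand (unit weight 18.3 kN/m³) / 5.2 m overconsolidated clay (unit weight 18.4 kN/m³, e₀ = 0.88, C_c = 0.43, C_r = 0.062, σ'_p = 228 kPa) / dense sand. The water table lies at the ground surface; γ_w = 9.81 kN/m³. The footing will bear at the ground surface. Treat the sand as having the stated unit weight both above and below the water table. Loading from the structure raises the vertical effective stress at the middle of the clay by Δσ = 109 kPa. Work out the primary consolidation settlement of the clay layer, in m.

S_c ≈ 0.0904 m

Mid-depth of clay below the ground surface: z = 2.8 + 5.2/2 = 5.4 m.
Total vertical stress at mid-clay: σ_v = 18.3×2.8 + 18.4×2.6 = 99.08 kPa.
Pore pressure: u = 9.81×(5.4 − 0) = 52.974 kPa.
Initial effective stress: σ'_0 = σ_v − u = 99.08 − 52.974 = 46.106 kPa.
Final effective stress: σ'_f = 46.106 + 109 = 155.11 kPa.
σ'_f = 155.11 ≤ σ'_p = 228 kPa, so the clay remains overconsolidated and only the recompression index applies:
S_c = C_r·H/(1+e₀)·log₁₀(σ'_f/σ'_0) = 0.062×5.2/1.88×log₁₀(155.11/46.106)
    = 0.17149 × 0.52688 = 0.09036 m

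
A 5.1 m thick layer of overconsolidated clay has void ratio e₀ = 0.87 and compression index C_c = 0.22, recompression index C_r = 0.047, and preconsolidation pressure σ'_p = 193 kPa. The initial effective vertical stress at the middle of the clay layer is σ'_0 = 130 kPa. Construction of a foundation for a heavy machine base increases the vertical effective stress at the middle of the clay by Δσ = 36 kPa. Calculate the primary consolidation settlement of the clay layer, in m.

Final effective stress: σ'_f = 130 + 36 = 166 kPa.
σ'_f = 166 ≤ σ'_p = 193 kPa, so the clay remains overconsolidated and only the recompression index applies:
S_c = C_r·H/(1+e₀)·log₁₀(σ'_f/σ'_0) = 0.047×5.1/1.87×log₁₀(166/130)
    = 0.12818 × 0.10616 = 0.01361 m

S_c ≈ 0.0136 m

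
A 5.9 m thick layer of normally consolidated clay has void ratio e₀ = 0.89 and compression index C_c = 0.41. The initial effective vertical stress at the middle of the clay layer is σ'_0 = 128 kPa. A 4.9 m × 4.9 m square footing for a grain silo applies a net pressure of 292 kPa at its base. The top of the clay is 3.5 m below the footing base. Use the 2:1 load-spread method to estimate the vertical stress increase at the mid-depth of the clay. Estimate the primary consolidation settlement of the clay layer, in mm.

Mid-depth of clay below the footing base: z = 3.5 + 5.9/2 = 6.45 m.
Stress increase at mid-clay by the 2:1 spreading method:
Δσ = qBL/((B+z)(L+z)) = 292×4.9×4.9/((4.9+6.45)(4.9+6.45)) = 54.423 kPa
Final effective stress: σ'_f = σ'_0 + Δσ = 128 + 54.423 = 182.42 kPa.
Normally consolidated clay, so the full stress increment lies on the virgin compression line:
S_c = C_c·H/(1+e₀)·log₁₀(σ'_f/σ'_0) = 0.41×5.9/(1+0.89)×log₁₀(182.42/128)
    = 1.2799 × 0.15386 = 0.1969 m

S_c ≈ 197 mm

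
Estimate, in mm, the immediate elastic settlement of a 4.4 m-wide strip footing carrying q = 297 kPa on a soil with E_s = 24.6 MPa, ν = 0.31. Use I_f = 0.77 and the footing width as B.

S_e ≈ 37 mm

Immediate (elastic) settlement: S_e = q·B·(1−ν²)/E_s · I_f.
E_s = 24.6 MPa = 24600 kPa.
S_e = 297 × 4.4 × (1 − 0.31²) / 24600 × 0.77
    = 297 × 4.4 × 0.9039 / 24600 × 0.77
    = 0.03697 m = 36.97 mm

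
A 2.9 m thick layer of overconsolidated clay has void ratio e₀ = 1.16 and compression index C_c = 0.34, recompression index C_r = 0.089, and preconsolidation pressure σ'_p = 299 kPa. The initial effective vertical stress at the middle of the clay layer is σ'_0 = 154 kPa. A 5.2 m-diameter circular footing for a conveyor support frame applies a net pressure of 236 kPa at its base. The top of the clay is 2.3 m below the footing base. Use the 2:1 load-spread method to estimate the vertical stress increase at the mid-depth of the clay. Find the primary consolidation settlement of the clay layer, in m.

S_c ≈ 0.0216 m

Mid-depth of clay below the footing base: z = 2.3 + 2.9/2 = 3.75 m.
Stress increase at mid-clay by the 2:1 spreading method:
Δσ ≈ qD²/(D+z)² = 236×5.2²/(5.2+3.75)² = 79.666 kPa
Final effective stress: σ'_f = 154 + 79.666 = 233.67 kPa.
σ'_f = 233.67 ≤ σ'_p = 299 kPa, so the clay remains overconsolidated and only the recompression index applies:
S_c = C_r·H/(1+e₀)·log₁₀(σ'_f/σ'_0) = 0.089×2.9/2.16×log₁₀(233.67/154)
    = 0.11949 × 0.18108 = 0.02164 m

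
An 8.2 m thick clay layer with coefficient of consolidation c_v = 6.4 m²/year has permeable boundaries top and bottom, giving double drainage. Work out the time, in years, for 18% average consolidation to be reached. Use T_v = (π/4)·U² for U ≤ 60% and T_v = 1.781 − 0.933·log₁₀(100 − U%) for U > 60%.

Drainage path length: H_d = H/2 = 4.1 m (double drainage).
U ≤ 60%: T_v = (π/4)·U² = (π/4)×0.18² = 0.025447.
t = T_v·H_d²/c_v = 0.025447×4.1²/6.4 = 0.06684 years.

t ≈ 0.0668 years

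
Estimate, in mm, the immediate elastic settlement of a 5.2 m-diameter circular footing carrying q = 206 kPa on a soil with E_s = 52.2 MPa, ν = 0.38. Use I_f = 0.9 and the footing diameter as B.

S_e ≈ 15.8 mm

Immediate (elastic) settlement: S_e = q·B·(1−ν²)/E_s · I_f.
E_s = 52.2 MPa = 52200 kPa.
S_e = 206 × 5.2 × (1 − 0.38²) / 52200 × 0.9
    = 206 × 5.2 × 0.8556 / 52200 × 0.9
    = 0.0158 m = 15.8 mm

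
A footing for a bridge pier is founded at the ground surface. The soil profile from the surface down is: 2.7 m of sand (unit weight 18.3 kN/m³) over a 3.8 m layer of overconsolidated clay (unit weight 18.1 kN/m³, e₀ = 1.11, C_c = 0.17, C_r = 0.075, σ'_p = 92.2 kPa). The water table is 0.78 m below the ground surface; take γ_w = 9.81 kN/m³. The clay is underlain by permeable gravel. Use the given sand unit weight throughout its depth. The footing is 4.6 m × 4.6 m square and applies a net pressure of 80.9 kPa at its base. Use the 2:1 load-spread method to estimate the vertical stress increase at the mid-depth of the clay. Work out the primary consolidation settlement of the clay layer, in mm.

Mid-depth of clay below the ground surface: z = 2.7 + 3.8/2 = 4.6 m.
Total vertical stress at mid-clay: σ_v = 18.3×2.7 + 18.1×1.9 = 83.8 kPa.
Pore pressure: u = 9.81×(4.6 − 0.78) = 37.474 kPa.
Initial effective stress: σ'_0 = σ_v − u = 83.8 − 37.474 = 46.326 kPa.
Stress increase at mid-clay by the 2:1 spreading method:
Δσ = qBL/((B+z)(L+z)) = 80.9×4.6×4.6/((4.6+4.6)(4.6+4.6)) = 20.225 kPa
Final effective stress: σ'_f = 46.326 + 20.225 = 66.551 kPa.
σ'_f = 66.551 ≤ σ'_p = 92.2 kPa, so the clay remains overconsolidated and only the recompression index applies:
S_c = C_r·H/(1+e₀)·log₁₀(σ'_f/σ'_0) = 0.075×3.8/2.11×log₁₀(66.551/46.326)
    = 0.13507 × 0.15733 = 0.02125 m

S_c ≈ 21.3 mm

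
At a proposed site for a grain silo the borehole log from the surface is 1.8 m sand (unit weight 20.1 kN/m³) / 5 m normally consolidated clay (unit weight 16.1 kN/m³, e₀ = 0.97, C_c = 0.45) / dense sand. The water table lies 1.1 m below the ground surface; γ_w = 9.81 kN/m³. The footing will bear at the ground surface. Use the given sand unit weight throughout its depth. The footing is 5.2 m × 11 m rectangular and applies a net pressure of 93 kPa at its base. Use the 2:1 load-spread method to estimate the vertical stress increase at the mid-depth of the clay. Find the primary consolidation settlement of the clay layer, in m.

Mid-depth of clay below the ground surface: z = 1.8 + 5/2 = 4.3 m.
Total vertical stress at mid-clay: σ_v = 20.1×1.8 + 16.1×2.5 = 76.43 kPa.
Pore pressure: u = 9.81×(4.3 − 1.1) = 31.392 kPa.
Initial effective stress: σ'_0 = σ_v − u = 76.43 − 31.392 = 45.038 kPa.
Stress increase at mid-clay by the 2:1 spreading method:
Δσ = qBL/((B+z)(L+z)) = 93×5.2×11/((5.2+4.3)(11+4.3)) = 36.599 kPa
Final effective stress: σ'_f = σ'_0 + Δσ = 45.038 + 36.599 = 81.637 kPa.
Normally consolidated clay, so the full stress increment lies on the virgin compression line:
S_c = C_c·H/(1+e₀)·log₁₀(σ'_f/σ'_0) = 0.45×5/(1+0.97)×log₁₀(81.637/45.038)
    = 1.1421 × 0.25831 = 0.295 m

S_c ≈ 0.295 m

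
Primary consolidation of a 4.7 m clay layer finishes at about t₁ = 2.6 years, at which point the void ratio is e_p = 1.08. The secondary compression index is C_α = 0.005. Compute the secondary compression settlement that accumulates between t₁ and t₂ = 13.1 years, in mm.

Secondary compression: S_s = C_α·H/(1+e_p)·log₁₀(t₂/t₁)
S_s = 0.005×4.7/(1+1.08)×log₁₀(13.1/2.6)
    = 0.0113 × 0.7023 = 0.007935 m

S_s ≈ 7.93 mm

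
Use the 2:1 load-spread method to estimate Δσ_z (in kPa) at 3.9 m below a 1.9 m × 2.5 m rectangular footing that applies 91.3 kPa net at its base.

By the 2:1 method the load spreads at 1 horizontal : 2 vertical, so at depth z the loaded area has grown by z in each plan dimension:
Δσ = qBL/((B+z)(L+z)) = 91.3×1.9×2.5/((1.9+3.9)(2.5+3.9)) = 11.683 kPa

Δσ_z ≈ 11.7 kPa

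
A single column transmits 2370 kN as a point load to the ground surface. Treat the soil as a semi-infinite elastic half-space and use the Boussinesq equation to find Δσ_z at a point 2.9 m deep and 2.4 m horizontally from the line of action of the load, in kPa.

Boussinesq vertical stress below a point load on an elastic half-space:
Δσ_z = 3P/(2πz²) · [1 + (r/z)²]^(−5/2)
r/z = 2.4/2.9 = 0.82759; [1+(r/z)²]^(−5/2) = 0.27137.
Δσ_z = 3×2370/(2π×2.9²) × 0.27137 = 134.55 × 0.27137 = 36.51 kPa

Δσ_z ≈ 36.5 kPa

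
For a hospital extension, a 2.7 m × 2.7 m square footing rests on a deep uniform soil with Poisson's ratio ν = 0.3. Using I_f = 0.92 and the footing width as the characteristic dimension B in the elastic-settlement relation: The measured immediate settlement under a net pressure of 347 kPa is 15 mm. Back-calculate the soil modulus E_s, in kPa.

E_s ≈ 52300 kPa

S_e = q·B·(1−ν²)/E_s · I_f  ⇒  E_s = q·B·(1−ν²)·I_f / S_e.
E_s = 347 × 2.7 × 0.91 × 0.92 / 0.015 = 52290 kPa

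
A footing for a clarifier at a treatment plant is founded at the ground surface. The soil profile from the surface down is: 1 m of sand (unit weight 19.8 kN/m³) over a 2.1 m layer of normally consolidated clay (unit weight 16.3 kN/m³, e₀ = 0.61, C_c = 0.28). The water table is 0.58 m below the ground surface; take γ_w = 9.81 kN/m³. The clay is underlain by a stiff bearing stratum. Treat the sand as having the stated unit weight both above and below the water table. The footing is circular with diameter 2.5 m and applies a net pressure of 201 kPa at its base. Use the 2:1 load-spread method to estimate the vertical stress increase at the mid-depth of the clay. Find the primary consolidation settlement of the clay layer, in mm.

Mid-depth of clay below the ground surface: z = 1 + 2.1/2 = 2.05 m.
Total vertical stress at mid-clay: σ_v = 19.8×1 + 16.3×1.05 = 36.915 kPa.
Pore pressure: u = 9.81×(2.05 − 0.58) = 14.421 kPa.
Initial effective stress: σ'_0 = σ_v − u = 36.915 − 14.421 = 22.494 kPa.
Stress increase at mid-clay by the 2:1 spreading method:
Δσ ≈ qD²/(D+z)² = 201×2.5²/(2.5+2.05)² = 60.681 kPa
Final effective stress: σ'_f = σ'_0 + Δσ = 22.494 + 60.681 = 83.175 kPa.
Normally consolidated clay, so the full stress increment lies on the virgin compression line:
S_c = C_c·H/(1+e₀)·log₁₀(σ'_f/σ'_0) = 0.28×2.1/(1+0.61)×log₁₀(83.175/22.494)
    = 0.36522 × 0.56793 = 0.2074 m

S_c ≈ 207 mm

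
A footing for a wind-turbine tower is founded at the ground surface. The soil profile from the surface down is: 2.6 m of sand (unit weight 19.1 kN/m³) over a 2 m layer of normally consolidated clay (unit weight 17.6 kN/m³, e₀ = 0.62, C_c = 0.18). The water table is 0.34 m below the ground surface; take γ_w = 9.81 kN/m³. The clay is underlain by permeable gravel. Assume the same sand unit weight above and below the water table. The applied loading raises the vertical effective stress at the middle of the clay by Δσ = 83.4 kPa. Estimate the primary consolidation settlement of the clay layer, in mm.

S_c ≈ 117 mm

Mid-depth of clay below the ground surface: z = 2.6 + 2/2 = 3.6 m.
Total vertical stress at mid-clay: σ_v = 19.1×2.6 + 17.6×1 = 67.26 kPa.
Pore pressure: u = 9.81×(3.6 − 0.34) = 31.981 kPa.
Initial effective stress: σ'_0 = σ_v − u = 67.26 − 31.981 = 35.279 kPa.
Final effective stress: σ'_f = σ'_0 + Δσ = 35.279 + 83.4 = 118.68 kPa.
Normally consolidated clay, so the full stress increment lies on the virgin compression line:
S_c = C_c·H/(1+e₀)·log₁₀(σ'_f/σ'_0) = 0.18×2/(1+0.62)×log₁₀(118.68/35.279)
    = 0.22222 × 0.52686 = 0.1171 m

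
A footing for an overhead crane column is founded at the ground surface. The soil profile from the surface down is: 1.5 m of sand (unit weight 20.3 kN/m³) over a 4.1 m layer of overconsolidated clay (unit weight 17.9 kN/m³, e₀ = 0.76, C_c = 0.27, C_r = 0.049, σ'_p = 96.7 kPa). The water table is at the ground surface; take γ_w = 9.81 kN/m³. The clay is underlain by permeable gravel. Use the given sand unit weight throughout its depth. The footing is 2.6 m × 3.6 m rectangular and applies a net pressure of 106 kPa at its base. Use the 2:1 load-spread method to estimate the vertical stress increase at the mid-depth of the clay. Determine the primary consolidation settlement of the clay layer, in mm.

S_c ≈ 26.3 mm

Mid-depth of clay below the ground surface: z = 1.5 + 4.1/2 = 3.55 m.
Total vertical stress at mid-clay: σ_v = 20.3×1.5 + 17.9×2.05 = 67.145 kPa.
Pore pressure: u = 9.81×(3.55 − 0) = 34.825 kPa.
Initial effective stress: σ'_0 = σ_v − u = 67.145 − 34.825 = 32.32 kPa.
Stress increase at mid-clay by the 2:1 spreading method:
Δσ = qBL/((B+z)(L+z)) = 106×2.6×3.6/((2.6+3.55)(3.6+3.55)) = 22.563 kPa
Final effective stress: σ'_f = 32.32 + 22.563 = 54.883 kPa.
σ'_f = 54.883 ≤ σ'_p = 96.7 kPa, so the clay remains overconsolidated and only the recompression index applies:
S_c = C_r·H/(1+e₀)·log₁₀(σ'_f/σ'_0) = 0.049×4.1/1.76×log₁₀(54.883/32.32)
    = 0.11415 × 0.22997 = 0.02625 m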